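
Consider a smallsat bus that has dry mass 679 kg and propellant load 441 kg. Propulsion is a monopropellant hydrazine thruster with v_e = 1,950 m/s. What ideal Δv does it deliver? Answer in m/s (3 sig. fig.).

Δv ≈ 976 m/s

m₀ = m_dry + m_prop = 679 + 441 = 1,120 kg.
By the Tsiolkovsky rocket equation, Δv = v_e · ln(m₀/m_f) = 1950.0 × ln(1.649) = 1950.0 × 0.5005 ≈ 975.9 m/s.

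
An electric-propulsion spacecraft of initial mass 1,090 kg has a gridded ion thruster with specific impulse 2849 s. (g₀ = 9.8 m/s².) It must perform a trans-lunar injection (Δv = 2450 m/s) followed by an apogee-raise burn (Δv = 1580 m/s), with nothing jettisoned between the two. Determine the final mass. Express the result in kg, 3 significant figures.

final mass ≈ 943 kg

v_e = Isp · g₀ = 2849 × 9.8 = 27920.2 m/s.
After the first burn: m = 1090 × exp(−2450/27920.2) = 1090 × 0.91599 = 998.429 kg.
After the second burn: m = 998.429 × exp(−1580/27920.2) = 998.429 × 0.94498 = 943.495 kg.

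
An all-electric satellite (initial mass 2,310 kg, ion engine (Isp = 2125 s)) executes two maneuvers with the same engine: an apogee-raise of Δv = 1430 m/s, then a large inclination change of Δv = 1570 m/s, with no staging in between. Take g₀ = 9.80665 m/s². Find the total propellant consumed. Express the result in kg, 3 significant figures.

v_e = Isp · g₀ = 2125 × 9.80665 = 20839.1 m/s.
After the first burn: m = 2310 × exp(−1430/20839.1) = 2310 × 0.93368 = 2,156.8 kg.
After the second burn: m = 2,156.8 × exp(−1570/20839.1) = 2,156.8 × 0.92743 = 2,000.28 kg.
Total propellant = m₀ − m_final = 2310 − 2,000.28 = 309.72 kg.

total propellant consumed ≈ 310 kg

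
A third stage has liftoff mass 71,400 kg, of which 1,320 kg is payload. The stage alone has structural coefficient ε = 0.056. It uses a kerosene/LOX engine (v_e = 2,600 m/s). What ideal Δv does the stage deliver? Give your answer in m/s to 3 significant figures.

Stage wet mass = m₀ − payload = 71,400 − 1,320 = 70,080 kg.
Stage dry mass = ε × stage wet mass = 0.056 × 70,080 = 3,924.48 kg.
Burnout mass m_f = stage dry + payload = 3,924.48 + 1,320 = 5,244.48 kg.
Δv = v_e · ln(71,400/5,244.48) = 2600.0 × ln(13.61) = 2600.0 × 2.6111 ≈ 6789 m/s.

Δv ≈ 6790 m/s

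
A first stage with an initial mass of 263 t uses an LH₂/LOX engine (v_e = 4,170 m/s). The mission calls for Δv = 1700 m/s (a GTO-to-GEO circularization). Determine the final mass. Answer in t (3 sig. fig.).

final mass ≈ 175 t

m₀/m_f = exp(Δv / v_e) = exp(1700 / 4170.0) = exp(0.4077) = 1.5033.
m_f = m₀ / 1.5033 = 263 / 1.5033 = 174.948 t.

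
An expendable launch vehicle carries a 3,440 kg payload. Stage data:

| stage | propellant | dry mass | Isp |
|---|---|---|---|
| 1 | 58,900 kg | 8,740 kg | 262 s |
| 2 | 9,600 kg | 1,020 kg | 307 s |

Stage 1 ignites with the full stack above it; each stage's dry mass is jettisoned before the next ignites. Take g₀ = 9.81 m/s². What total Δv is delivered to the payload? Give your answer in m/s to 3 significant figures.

Δv ≈ 6740 m/s

Ignition mass of stage 1 = 58,900+8,740 + 9,600+1,020 + 3,440 = 81,700 kg.
Stage 1: m₀ = 81,700 kg, m_f = 81,700 − 58,900 = 22,800 kg; Δv = 262×9.81×ln(3.583) = 2570.2×1.2763 ≈ 3280 m/s.
Stage 2: m₀ = 14,060 kg, m_f = 14,060 − 9,600 = 4,460 kg; Δv = 307×9.81×ln(3.152) = 3011.7×1.1482 ≈ 3458 m/s.
Total Δv = 3280 + 3458 = 6738 m/s.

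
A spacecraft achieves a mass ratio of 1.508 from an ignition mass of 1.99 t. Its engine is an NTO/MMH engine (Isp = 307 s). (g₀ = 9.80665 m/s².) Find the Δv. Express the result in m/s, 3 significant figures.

v_e = Isp · g₀ = 307 × 9.80665 = 3010.6 m/s.
Δv = v_e · ln(1.508) = 3010.6 × 0.4108 ≈ 1236.7 m/s.

Δv ≈ 1240 m/s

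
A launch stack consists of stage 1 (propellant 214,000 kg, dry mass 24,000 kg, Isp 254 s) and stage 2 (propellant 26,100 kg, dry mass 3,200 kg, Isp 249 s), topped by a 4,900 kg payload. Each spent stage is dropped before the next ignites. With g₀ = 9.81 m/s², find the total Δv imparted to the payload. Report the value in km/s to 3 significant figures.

Δv ≈ 7.36 km/s

Ignition mass of stage 1 = 214,000+24,000 + 26,100+3,200 + 4,900 = 272,200 kg.
Stage 1: m₀ = 272,200 kg, m_f = 272,200 − 214,000 = 58,200 kg; Δv = 254×9.81×ln(4.677) = 2491.7×1.5427 ≈ 3844 m/s.
Stage 2: m₀ = 34,200 kg, m_f = 34,200 − 26,100 = 8,100 kg; Δv = 249×9.81×ln(4.222) = 2442.7×1.4404 ≈ 3518 m/s.
Total Δv = 3844 + 3518 = 7362 m/s.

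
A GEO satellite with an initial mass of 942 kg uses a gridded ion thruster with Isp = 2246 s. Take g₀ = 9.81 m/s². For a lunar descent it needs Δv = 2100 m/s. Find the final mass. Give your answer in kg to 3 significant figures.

v_e = Isp · g₀ = 2246 × 9.81 = 22033.3 m/s.
Using Δv = v_e ln(m₀/m_f): m₀/m_f = exp(Δv / v_e) = exp(2100 / 22033.3) = exp(0.0953) = 1.1000.
m_f = m₀ / 1.1000 = 942 / 1.1000 = 856.364 kg.

final mass ≈ 856 kg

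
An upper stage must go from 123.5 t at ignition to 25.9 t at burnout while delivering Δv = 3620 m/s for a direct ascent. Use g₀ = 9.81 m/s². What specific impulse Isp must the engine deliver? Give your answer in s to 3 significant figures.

Isp ≈ 236 s

ln(m₀/m_f) = ln(123500/25900) = ln(4.768) = 1.5620.
Using Δv = v_e ln(m₀/m_f): v_e = Δv / ln(m₀/m_f) = 3620 / 1.5620 = 2317.5 m/s.
Isp = v_e / g₀ = 2317.5 / 9.81 = 236.2 s.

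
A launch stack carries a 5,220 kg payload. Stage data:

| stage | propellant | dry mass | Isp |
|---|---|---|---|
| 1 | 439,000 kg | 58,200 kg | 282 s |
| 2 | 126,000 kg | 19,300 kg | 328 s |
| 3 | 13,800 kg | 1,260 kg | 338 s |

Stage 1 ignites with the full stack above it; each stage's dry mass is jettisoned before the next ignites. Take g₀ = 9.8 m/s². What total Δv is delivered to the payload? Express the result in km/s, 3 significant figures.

Ignition mass of stage 1 = 439,000+58,200 + 126,000+19,300 + 13,800+1,260 + 5,220 = 662,780 kg.
Stage 1: m₀ = 662,780 kg, m_f = 662,780 − 439,000 = 223,780 kg; Δv = 282×9.8×ln(2.962) = 2763.6×1.0858 ≈ 3001 m/s.
Stage 2: m₀ = 165,580 kg, m_f = 165,580 − 126,000 = 39,580 kg; Δv = 328×9.8×ln(4.183) = 3214.4×1.4311 ≈ 4600 m/s.
Stage 3: m₀ = 20,280 kg, m_f = 20,280 − 13,800 = 6,480 kg; Δv = 338×9.8×ln(3.13) = 3312.4×1.1409 ≈ 3779 m/s.
Total Δv = 3001 + 4600 + 3779 = 11380 m/s.

Δv ≈ 11.4 km/s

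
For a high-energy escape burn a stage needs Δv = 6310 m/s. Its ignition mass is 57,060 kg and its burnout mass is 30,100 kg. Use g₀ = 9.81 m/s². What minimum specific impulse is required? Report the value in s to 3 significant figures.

Isp ≈ 1010 s

ln(m₀/m_f) = ln(57060/30100) = ln(1.896) = 0.6396.
Rocket equation: v_e = Δv / ln(m₀/m_f) = 6310 / 0.6396 = 9865.9 m/s.
Isp = v_e / g₀ = 9865.9 / 9.81 = 1005.7 s.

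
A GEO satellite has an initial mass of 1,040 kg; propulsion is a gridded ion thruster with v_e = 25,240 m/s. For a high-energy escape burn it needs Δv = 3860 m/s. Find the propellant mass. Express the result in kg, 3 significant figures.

propellant mass ≈ 147 kg

m₀/m_f = exp(Δv / v_e) = exp(3860 / 25240.0) = exp(0.1529) = 1.1652.
m_f = 1,040 / 1.1652 = 892.551 kg, so propellant = m₀ − m_f = 1,040 − 892.551 = 147.449 kg.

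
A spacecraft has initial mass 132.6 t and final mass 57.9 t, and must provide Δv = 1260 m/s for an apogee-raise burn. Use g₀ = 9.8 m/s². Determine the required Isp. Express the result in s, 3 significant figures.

ln(m₀/m_f) = ln(132600/57900) = ln(2.29) = 0.8286.
By the Tsiolkovsky rocket equation, v_e = Δv / ln(m₀/m_f) = 1260 / 0.8286 = 1520.6 m/s.
Isp = v_e / g₀ = 1520.6 / 9.8 = 155.2 s.

Isp ≈ 155 s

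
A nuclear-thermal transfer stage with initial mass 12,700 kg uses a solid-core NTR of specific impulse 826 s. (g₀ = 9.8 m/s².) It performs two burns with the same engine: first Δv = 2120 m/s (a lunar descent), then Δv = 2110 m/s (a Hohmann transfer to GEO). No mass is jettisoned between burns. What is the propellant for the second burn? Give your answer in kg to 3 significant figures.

v_e = Isp · g₀ = 826 × 9.8 = 8094.8 m/s.
After the first burn: m = 12700 × exp(−2120/8094.8) = 12700 × 0.76959 = 9,773.79 kg.
After the second burn: m = 9,773.79 × exp(−2110/8094.8) = 9,773.79 × 0.77054 = 7,531.1 kg.
Second-burn propellant = 9,773.79 − 7,531.1 = 2,242.69 kg.

propellant for the second burn ≈ 2240 kg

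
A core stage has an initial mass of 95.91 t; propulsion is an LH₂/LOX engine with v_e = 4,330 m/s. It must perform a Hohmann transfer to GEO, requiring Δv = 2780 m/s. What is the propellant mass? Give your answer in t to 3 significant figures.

Using Δv = v_e ln(m₀/m_f): m₀/m_f = exp(Δv / v_e) = exp(2780 / 4330.0) = exp(0.6420) = 1.9003.
m_f = 95.91 / 1.9003 = 50.471 t, so propellant = m₀ − m_f = 95.91 − 50.471 = 45.439 t.

propellant mass ≈ 45.4 t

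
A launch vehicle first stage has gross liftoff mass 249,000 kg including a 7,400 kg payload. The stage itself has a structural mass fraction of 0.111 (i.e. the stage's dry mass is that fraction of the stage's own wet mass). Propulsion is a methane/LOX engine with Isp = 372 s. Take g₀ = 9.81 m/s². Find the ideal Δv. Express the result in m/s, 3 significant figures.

Δv ≈ 7240 m/s

Stage wet mass = m₀ − payload = 249,000 − 7,400 = 241,600 kg.
Stage dry mass = ε × stage wet mass = 0.111 × 241,600 = 26,817.6 kg.
Burnout mass m_f = stage dry + payload = 26,817.6 + 7,400 = 34,217.6 kg.
v_e = Isp · g₀ = 372 × 9.81 = 3649.3 m/s.
Δv = v_e · ln(249,000/34,217.6) = 3649.3 × ln(7.277) = 3649.3 × 1.9847 ≈ 7243 m/s.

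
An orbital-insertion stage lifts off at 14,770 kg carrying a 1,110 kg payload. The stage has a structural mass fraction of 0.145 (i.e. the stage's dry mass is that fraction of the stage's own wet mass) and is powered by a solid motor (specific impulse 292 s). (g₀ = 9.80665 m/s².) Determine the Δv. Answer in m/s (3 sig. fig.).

Δv ≈ 4480 m/s

Stage wet mass = m₀ − payload = 14,770 − 1,110 = 13,660 kg.
Stage dry mass = ε × stage wet mass = 0.145 × 13,660 = 1,980.7 kg.
Burnout mass m_f = stage dry + payload = 1,980.7 + 1,110 = 3,090.7 kg.
v_e = Isp · g₀ = 292 × 9.80665 = 2863.5 m/s.
Δv = v_e · ln(14,770/3,090.7) = 2863.5 × ln(4.779) = 2863.5 × 1.5642 ≈ 4479 m/s.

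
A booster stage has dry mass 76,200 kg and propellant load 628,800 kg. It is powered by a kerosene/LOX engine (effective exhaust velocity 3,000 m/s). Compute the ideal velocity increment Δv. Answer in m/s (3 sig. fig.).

Δv ≈ 6670 m/s

m₀ = m_dry + m_prop = 76,200 + 628,800 = 705,000 kg.
Rocket equation: Δv = v_e · ln(m₀/m_f) = 3000.0 × ln(9.252) = 3000.0 × 2.2248 ≈ 6674.5 m/s.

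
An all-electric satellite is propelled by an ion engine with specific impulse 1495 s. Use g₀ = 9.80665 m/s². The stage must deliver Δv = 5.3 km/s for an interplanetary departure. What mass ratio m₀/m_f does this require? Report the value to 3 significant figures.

mass ratio ≈ 1.44

v_e = Isp · g₀ = 1495 × 9.80665 = 14660.9 m/s.
Rocket equation: m₀/m_f = exp(Δv / v_e) = exp(5300 / 14660.9) = exp(0.3615) = 1.4355.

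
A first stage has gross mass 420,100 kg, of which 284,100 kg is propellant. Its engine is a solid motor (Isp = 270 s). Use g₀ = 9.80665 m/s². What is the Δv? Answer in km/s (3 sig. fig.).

Δv ≈ 2.99 km/s

v_e = Isp · g₀ = 270 × 9.80665 = 2647.8 m/s.
m_f = m₀ − m_prop = 420,100 − 284,100 = 136,000 kg.
Δv = v_e · ln(m₀/m_f) = 2647.8 × ln(3.089) = 2647.8 × 1.1278 ≈ 2986.3 m/s.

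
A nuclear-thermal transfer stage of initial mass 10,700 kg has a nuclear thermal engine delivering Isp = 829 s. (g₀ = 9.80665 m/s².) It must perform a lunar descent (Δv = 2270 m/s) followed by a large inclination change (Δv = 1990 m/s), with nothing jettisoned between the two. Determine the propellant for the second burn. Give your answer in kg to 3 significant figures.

v_e = Isp · g₀ = 829 × 9.80665 = 8129.7 m/s.
After the first burn: m = 10700 × exp(−2270/8129.7) = 10700 × 0.75637 = 8,093.16 kg.
After the second burn: m = 8,093.16 × exp(−1990/8129.7) = 8,093.16 × 0.78288 = 6,335.97 kg.
Second-burn propellant = 8,093.16 − 6,335.97 = 1,757.19 kg.

propellant for the second burn ≈ 1760 kg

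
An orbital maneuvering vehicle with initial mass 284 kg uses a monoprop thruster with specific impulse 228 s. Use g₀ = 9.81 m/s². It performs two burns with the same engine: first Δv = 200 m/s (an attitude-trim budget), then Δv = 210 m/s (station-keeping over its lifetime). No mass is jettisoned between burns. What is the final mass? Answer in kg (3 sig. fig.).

v_e = Isp · g₀ = 228 × 9.81 = 2236.7 m/s.
After the first burn: m = 284 × exp(−200/2236.7) = 284 × 0.91446 = 259.707 kg.
After the second burn: m = 259.707 × exp(−210/2236.7) = 259.707 × 0.91038 = 236.432 kg.

final mass ≈ 236 kg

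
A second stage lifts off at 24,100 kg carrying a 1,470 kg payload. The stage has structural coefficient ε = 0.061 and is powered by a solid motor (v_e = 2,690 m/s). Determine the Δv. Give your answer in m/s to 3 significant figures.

Δv ≈ 5740 m/s

Stage wet mass = m₀ − payload = 24,100 − 1,470 = 22,630 kg.
Stage dry mass = ε × stage wet mass = 0.061 × 22,630 = 1,380.43 kg.
Burnout mass m_f = stage dry + payload = 1,380.43 + 1,470 = 2,850.43 kg.
Using Δv = v_e ln(m₀/m_f): Δv = v_e · ln(24,100/2,850.43) = 2690.0 × ln(8.455) = 2690.0 × 2.1347 ≈ 5742 m/s.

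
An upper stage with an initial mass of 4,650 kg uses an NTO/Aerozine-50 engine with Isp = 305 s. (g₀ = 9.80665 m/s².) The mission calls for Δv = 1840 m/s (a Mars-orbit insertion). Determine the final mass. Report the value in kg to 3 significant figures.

v_e = Isp · g₀ = 305 × 9.80665 = 2991.0 m/s.
m₀/m_f = exp(Δv / v_e) = exp(1840 / 2991.0) = exp(0.6152) = 1.8500.
m_f = m₀ / 1.8500 = 4,650 / 1.8500 = 2,513.51 kg.

final mass ≈ 2510 kg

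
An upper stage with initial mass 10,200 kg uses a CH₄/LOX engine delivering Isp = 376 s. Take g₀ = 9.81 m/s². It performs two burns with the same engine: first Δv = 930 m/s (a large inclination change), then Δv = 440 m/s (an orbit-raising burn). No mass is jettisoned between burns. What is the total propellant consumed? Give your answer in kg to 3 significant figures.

total propellant consumed ≈ 3160 kg

v_e = Isp · g₀ = 376 × 9.81 = 3688.6 m/s.
After the first burn: m = 10200 × exp(−930/3688.6) = 10200 × 0.77714 = 7,926.83 kg.
After the second burn: m = 7,926.83 × exp(−440/3688.6) = 7,926.83 × 0.88755 = 7,035.46 kg.
Total propellant = m₀ − m_final = 10200 − 7,035.46 = 3,164.54 kg.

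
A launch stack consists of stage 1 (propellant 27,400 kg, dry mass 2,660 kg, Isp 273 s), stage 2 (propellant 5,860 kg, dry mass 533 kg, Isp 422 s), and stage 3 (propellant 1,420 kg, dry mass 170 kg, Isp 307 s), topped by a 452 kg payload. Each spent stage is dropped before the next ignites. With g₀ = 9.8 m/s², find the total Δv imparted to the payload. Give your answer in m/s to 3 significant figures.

Ignition mass of stage 1 = 27,400+2,660 + 5,860+533 + 1,420+170 + 452 = 38,495 kg.
Stage 1: m₀ = 38,495 kg, m_f = 38,495 − 27,400 = 11,095 kg; Δv = 273×9.8×ln(3.47) = 2675.4×1.2440 ≈ 3328 m/s.
Stage 2: m₀ = 8,435 kg, m_f = 8,435 − 5,860 = 2,575 kg; Δv = 422×9.8×ln(3.276) = 4135.6×1.1865 ≈ 4907 m/s.
Stage 3: m₀ = 2,042 kg, m_f = 2,042 − 1,420 = 622 kg; Δv = 307×9.8×ln(3.283) = 3008.6×1.1887 ≈ 3576 m/s.
Total Δv = 3328 + 4907 + 3576 = 11811 m/s.

Δv ≈ 11800 m/s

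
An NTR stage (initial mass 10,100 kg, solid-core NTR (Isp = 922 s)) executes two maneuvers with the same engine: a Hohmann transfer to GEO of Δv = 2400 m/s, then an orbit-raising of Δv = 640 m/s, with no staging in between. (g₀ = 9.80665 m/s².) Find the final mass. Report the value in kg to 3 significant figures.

v_e = Isp · g₀ = 922 × 9.80665 = 9041.7 m/s.
After the first burn: m = 10100 × exp(−2400/9041.7) = 10100 × 0.76687 = 7,745.39 kg.
After the second burn: m = 7,745.39 × exp(−640/9041.7) = 7,745.39 × 0.93166 = 7,216.07 kg.

final mass ≈ 7220 kg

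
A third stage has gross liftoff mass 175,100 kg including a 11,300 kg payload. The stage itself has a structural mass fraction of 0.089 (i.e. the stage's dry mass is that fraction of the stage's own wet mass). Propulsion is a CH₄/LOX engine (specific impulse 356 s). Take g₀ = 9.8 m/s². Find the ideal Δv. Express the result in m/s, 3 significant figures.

Stage wet mass = m₀ − payload = 175,100 − 11,300 = 163,800 kg.
Stage dry mass = ε × stage wet mass = 0.089 × 163,800 = 14,578.2 kg.
Burnout mass m_f = stage dry + payload = 14,578.2 + 11,300 = 25,878.2 kg.
v_e = Isp · g₀ = 356 × 9.8 = 3488.8 m/s.
Δv = v_e · ln(175,100/25,878.2) = 3488.8 × ln(6.766) = 3488.8 × 1.9120 ≈ 6670 m/s.

Δv ≈ 6670 m/s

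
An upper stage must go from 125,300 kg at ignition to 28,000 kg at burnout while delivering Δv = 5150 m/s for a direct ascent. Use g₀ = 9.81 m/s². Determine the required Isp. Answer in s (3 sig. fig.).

Isp ≈ 350 s

ln(m₀/m_f) = ln(125300/28000) = ln(4.475) = 1.4985.
v_e = Δv / ln(m₀/m_f) = 5150 / 1.4985 = 3436.8 m/s.
Isp = v_e / g₀ = 3436.8 / 9.81 = 350.3 s.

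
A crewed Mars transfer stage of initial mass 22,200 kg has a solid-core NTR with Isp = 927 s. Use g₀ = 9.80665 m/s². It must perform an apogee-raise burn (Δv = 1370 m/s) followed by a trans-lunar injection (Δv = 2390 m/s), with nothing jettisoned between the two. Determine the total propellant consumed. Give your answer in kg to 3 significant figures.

total propellant consumed ≈ 7520 kg

v_e = Isp · g₀ = 927 × 9.80665 = 9090.8 m/s.
After the first burn: m = 22200 × exp(−1370/9090.8) = 22200 × 0.86010 = 19,094.2 kg.
After the second burn: m = 19,094.2 × exp(−2390/9090.8) = 19,094.2 × 0.76882 = 14,680 kg.
Total propellant = m₀ − m_final = 22200 − 14,680 = 7,520 kg.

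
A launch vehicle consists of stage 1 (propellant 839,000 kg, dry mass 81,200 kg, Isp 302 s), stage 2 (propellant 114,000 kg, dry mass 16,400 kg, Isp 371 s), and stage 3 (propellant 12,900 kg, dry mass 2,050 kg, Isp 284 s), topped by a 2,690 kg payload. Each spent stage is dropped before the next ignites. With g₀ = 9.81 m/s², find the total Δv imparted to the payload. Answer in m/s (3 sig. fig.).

Δv ≈ 13600 m/s

Ignition mass of stage 1 = 839,000+81,200 + 114,000+16,400 + 12,900+2,050 + 2,690 = 1,068,240 kg.
Stage 1: m₀ = 1,068,240 kg, m_f = 1,068,240 − 839,000 = 229,240 kg; Δv = 302×9.81×ln(4.66) = 2962.6×1.5390 ≈ 4559 m/s.
Stage 2: m₀ = 148,040 kg, m_f = 148,040 − 114,000 = 34,040 kg; Δv = 371×9.81×ln(4.349) = 3639.5×1.4699 ≈ 5350 m/s.
Stage 3: m₀ = 17,640 kg, m_f = 17,640 − 12,900 = 4,740 kg; Δv = 284×9.81×ln(3.722) = 2786.0×1.3141 ≈ 3661 m/s.
Total Δv = 4559 + 5350 + 3661 = 13570 m/s.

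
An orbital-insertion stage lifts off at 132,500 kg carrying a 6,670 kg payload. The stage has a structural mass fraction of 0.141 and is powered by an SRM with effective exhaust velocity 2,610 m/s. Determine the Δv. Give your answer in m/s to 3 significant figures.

Δv ≈ 4410 m/s

Stage wet mass = m₀ − payload = 132,500 − 6,670 = 125,830 kg.
Stage dry mass = ε × stage wet mass = 0.141 × 125,830 = 17,742 kg.
Burnout mass m_f = stage dry + payload = 17,742 + 6,670 = 24,412 kg.
Rocket equation: Δv = v_e · ln(132,500/24,412) = 2610.0 × ln(5.428) = 2610.0 × 1.6915 ≈ 4415 m/s.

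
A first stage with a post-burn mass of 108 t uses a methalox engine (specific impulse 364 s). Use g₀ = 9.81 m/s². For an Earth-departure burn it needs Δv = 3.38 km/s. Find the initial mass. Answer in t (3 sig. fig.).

v_e = Isp · g₀ = 364 × 9.81 = 3570.8 m/s.
m₀/m_f = exp(Δv / v_e) = exp(3380 / 3570.8) = exp(0.9466) = 2.5768.
m₀ = m_f × 2.5768 = 108 × 2.5768 = 278.294 t.

initial mass ≈ 278 t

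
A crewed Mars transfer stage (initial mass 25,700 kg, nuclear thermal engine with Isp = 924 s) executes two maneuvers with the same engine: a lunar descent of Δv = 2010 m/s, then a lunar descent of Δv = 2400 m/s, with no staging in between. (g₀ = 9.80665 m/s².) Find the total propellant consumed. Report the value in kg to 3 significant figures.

v_e = Isp · g₀ = 924 × 9.80665 = 9061.3 m/s.
After the first burn: m = 25700 × exp(−2010/9061.3) = 25700 × 0.80106 = 20,587.2 kg.
After the second burn: m = 20,587.2 × exp(−2400/9061.3) = 20,587.2 × 0.76731 = 15,796.8 kg.
Total propellant = m₀ − m_final = 25700 − 15,796.8 = 9,903.2 kg.

total propellant consumed ≈ 9900 kg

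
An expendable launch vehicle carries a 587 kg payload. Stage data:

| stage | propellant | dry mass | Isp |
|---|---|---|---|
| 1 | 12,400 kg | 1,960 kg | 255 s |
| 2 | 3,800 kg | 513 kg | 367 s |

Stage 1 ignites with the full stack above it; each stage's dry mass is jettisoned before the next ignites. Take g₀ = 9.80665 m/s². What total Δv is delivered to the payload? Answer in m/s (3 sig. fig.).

Δv ≈ 7960 m/s

Ignition mass of stage 1 = 12,400+1,960 + 3,800+513 + 587 = 19,260 kg.
Stage 1: m₀ = 19,260 kg, m_f = 19,260 − 12,400 = 6,860 kg; Δv = 255×9.80665×ln(2.808) = 2500.7×1.0323 ≈ 2582 m/s.
Stage 2: m₀ = 4,900 kg, m_f = 4,900 − 3,800 = 1,100 kg; Δv = 367×9.80665×ln(4.455) = 3599.0×1.4939 ≈ 5377 m/s.
Total Δv = 2582 + 5377 = 7959 m/s.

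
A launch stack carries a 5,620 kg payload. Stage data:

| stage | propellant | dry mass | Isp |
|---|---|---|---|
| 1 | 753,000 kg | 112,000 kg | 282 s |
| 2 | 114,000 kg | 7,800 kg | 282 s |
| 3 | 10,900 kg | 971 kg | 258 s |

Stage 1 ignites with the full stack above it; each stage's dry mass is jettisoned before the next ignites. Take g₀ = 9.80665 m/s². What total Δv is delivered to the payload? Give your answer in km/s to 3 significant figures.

Ignition mass of stage 1 = 753,000+112,000 + 114,000+7,800 + 10,900+971 + 5,620 = 1,004,291 kg.
Stage 1: m₀ = 1,004,291 kg, m_f = 1,004,291 − 753,000 = 251,291 kg; Δv = 282×9.80665×ln(3.997) = 2765.5×1.3854 ≈ 3831 m/s.
Stage 2: m₀ = 139,291 kg, m_f = 139,291 − 114,000 = 25,291 kg; Δv = 282×9.80665×ln(5.508) = 2765.5×1.7061 ≈ 4718 m/s.
Stage 3: m₀ = 17,491 kg, m_f = 17,491 − 10,900 = 6,591 kg; Δv = 258×9.80665×ln(2.654) = 2530.1×0.9760 ≈ 2469 m/s.
Total Δv = 3831 + 4718 + 2469 = 11018 m/s.

Δv ≈ 11.0 km/s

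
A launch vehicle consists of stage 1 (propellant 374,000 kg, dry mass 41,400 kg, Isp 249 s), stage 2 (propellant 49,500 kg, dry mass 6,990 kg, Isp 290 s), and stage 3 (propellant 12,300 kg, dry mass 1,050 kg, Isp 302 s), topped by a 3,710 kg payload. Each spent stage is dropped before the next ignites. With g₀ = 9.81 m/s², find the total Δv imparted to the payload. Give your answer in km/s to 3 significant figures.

Δv ≈ 10.5 km/s

Ignition mass of stage 1 = 374,000+41,400 + 49,500+6,990 + 12,300+1,050 + 3,710 = 488,950 kg.
Stage 1: m₀ = 488,950 kg, m_f = 488,950 − 374,000 = 114,950 kg; Δv = 249×9.81×ln(4.254) = 2442.7×1.4478 ≈ 3536 m/s.
Stage 2: m₀ = 73,550 kg, m_f = 73,550 − 49,500 = 24,050 kg; Δv = 290×9.81×ln(3.058) = 2844.9×1.1178 ≈ 3180 m/s.
Stage 3: m₀ = 17,060 kg, m_f = 17,060 − 12,300 = 4,760 kg; Δv = 302×9.81×ln(3.584) = 2962.6×1.2765 ≈ 3782 m/s.
Total Δv = 3536 + 3180 + 3782 = 10498 m/s.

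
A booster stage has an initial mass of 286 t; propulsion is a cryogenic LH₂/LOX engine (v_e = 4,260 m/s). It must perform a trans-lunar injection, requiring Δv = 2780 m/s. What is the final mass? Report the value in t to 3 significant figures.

final mass ≈ 149 t

From the ideal rocket equation, m₀/m_f = exp(Δv / v_e) = exp(2780 / 4260.0) = exp(0.6526) = 1.9205.
m_f = m₀ / 1.9205 = 286 / 1.9205 = 148.92 t.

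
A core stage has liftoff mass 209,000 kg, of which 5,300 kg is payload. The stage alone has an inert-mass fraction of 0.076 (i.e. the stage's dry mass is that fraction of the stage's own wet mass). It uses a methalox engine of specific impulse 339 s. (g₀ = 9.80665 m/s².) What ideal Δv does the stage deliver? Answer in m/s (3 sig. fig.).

Stage wet mass = m₀ − payload = 209,000 − 5,300 = 203,700 kg.
Stage dry mass = ε × stage wet mass = 0.076 × 203,700 = 15,481.2 kg.
Burnout mass m_f = stage dry + payload = 15,481.2 + 5,300 = 20,781.2 kg.
v_e = Isp · g₀ = 339 × 9.80665 = 3324.5 m/s.
Using Δv = v_e ln(m₀/m_f): Δv = v_e · ln(209,000/20,781.2) = 3324.5 × ln(10.06) = 3324.5 × 2.3083 ≈ 7674 m/s.

Δv ≈ 7670 m/s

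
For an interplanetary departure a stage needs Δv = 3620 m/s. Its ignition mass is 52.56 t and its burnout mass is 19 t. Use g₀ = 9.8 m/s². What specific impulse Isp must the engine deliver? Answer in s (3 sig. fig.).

Isp ≈ 363 s

ln(m₀/m_f) = ln(52560/19000) = ln(2.766) = 1.0175.
Rocket equation: v_e = Δv / ln(m₀/m_f) = 3620 / 1.0175 = 3557.7 m/s.
Isp = v_e / g₀ = 3557.7 / 9.8 = 363.0 s.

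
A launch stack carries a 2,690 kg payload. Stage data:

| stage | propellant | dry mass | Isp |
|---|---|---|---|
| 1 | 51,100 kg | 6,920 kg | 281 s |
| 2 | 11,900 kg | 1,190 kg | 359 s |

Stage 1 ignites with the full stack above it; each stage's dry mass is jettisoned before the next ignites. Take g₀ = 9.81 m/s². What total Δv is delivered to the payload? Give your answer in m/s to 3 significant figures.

Ignition mass of stage 1 = 51,100+6,920 + 11,900+1,190 + 2,690 = 73,800 kg.
Stage 1: m₀ = 73,800 kg, m_f = 73,800 − 51,100 = 22,700 kg; Δv = 281×9.81×ln(3.251) = 2756.6×1.1790 ≈ 3250 m/s.
Stage 2: m₀ = 15,780 kg, m_f = 15,780 − 11,900 = 3,880 kg; Δv = 359×9.81×ln(4.067) = 3521.8×1.4029 ≈ 4941 m/s.
Total Δv = 3250 + 4941 = 8191 m/s.

Δv ≈ 8190 m/s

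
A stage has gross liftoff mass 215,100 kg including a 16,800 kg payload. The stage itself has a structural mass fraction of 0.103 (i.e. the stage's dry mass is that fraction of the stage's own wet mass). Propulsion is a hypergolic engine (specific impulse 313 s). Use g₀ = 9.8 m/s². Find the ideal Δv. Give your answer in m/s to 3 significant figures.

Δv ≈ 5380 m/s

Stage wet mass = m₀ − payload = 215,100 − 16,800 = 198,300 kg.
Stage dry mass = ε × stage wet mass = 0.103 × 198,300 = 20,424.9 kg.
Burnout mass m_f = stage dry + payload = 20,424.9 + 16,800 = 37,224.9 kg.
v_e = Isp · g₀ = 313 × 9.8 = 3067.4 m/s.
Δv = v_e · ln(215,100/37,224.9) = 3067.4 × ln(5.778) = 3067.4 × 1.7541 ≈ 5381 m/s.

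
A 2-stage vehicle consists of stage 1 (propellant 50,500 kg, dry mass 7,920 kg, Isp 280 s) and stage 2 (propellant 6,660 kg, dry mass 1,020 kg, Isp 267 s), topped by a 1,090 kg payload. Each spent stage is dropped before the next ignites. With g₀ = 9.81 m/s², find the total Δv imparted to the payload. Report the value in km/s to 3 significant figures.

Ignition mass of stage 1 = 50,500+7,920 + 6,660+1,020 + 1,090 = 67,190 kg.
Stage 1: m₀ = 67,190 kg, m_f = 67,190 − 50,500 = 16,690 kg; Δv = 280×9.81×ln(4.026) = 2746.8×1.3927 ≈ 3826 m/s.
Stage 2: m₀ = 8,770 kg, m_f = 8,770 − 6,660 = 2,110 kg; Δv = 267×9.81×ln(4.156) = 2619.3×1.4246 ≈ 3732 m/s.
Total Δv = 3826 + 3732 = 7558 m/s.

Δv ≈ 7.56 km/s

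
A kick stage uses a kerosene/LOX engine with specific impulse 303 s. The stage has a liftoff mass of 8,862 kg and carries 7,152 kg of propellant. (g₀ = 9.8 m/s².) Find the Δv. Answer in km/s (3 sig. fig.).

Δv ≈ 4.89 km/s

v_e = Isp · g₀ = 303 × 9.8 = 2969.4 m/s.
m_f = m₀ − m_prop = 8,862 − 7,152 = 1,710 kg.
By the Tsiolkovsky rocket equation, Δv = v_e · ln(m₀/m_f) = 2969.4 × ln(5.182) = 2969.4 × 1.6453 ≈ 4885.5 m/s.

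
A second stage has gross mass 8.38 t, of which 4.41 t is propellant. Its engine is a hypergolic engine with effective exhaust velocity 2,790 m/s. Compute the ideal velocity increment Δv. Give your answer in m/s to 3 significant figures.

Δv ≈ 2080 m/s

m_f = m₀ − m_prop = 8.38 − 4.41 = 3.97 t.
Δv = v_e · ln(m₀/m_f) = 2790.0 × ln(2.111) = 2790.0 × 0.7471 ≈ 2084.4 m/s.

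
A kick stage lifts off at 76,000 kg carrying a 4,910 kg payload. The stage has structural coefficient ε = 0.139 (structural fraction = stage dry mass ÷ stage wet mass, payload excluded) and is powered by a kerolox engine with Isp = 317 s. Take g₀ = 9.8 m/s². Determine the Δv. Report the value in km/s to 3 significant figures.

Stage wet mass = m₀ − payload = 76,000 − 4,910 = 71,090 kg.
Stage dry mass = ε × stage wet mass = 0.139 × 71,090 = 9,881.51 kg.
Burnout mass m_f = stage dry + payload = 9,881.51 + 4,910 = 14,791.51 kg.
v_e = Isp · g₀ = 317 × 9.8 = 3106.6 m/s.
Δv = v_e · ln(76,000/14,791.51) = 3106.6 × ln(5.138) = 3106.6 × 1.6367 ≈ 5085 m/s.

Δv ≈ 5.08 km/s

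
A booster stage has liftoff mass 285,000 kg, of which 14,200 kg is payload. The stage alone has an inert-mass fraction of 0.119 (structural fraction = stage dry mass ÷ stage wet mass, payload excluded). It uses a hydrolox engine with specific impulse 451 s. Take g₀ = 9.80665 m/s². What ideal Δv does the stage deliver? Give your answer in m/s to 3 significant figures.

Stage wet mass = m₀ − payload = 285,000 − 14,200 = 270,800 kg.
Stage dry mass = ε × stage wet mass = 0.119 × 270,800 = 32,225.2 kg.
Burnout mass m_f = stage dry + payload = 32,225.2 + 14,200 = 46,425.2 kg.
v_e = Isp · g₀ = 451 × 9.80665 = 4422.8 m/s.
Rocket equation: Δv = v_e · ln(285,000/46,425.2) = 4422.8 × ln(6.139) = 4422.8 × 1.8146 ≈ 8026 m/s.

Δv ≈ 8030 m/s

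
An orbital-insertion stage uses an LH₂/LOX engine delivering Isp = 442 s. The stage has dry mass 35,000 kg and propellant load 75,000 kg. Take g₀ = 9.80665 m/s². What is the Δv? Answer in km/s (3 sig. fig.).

Δv ≈ 4.96 km/s

v_e = Isp · g₀ = 442 × 9.80665 = 4334.5 m/s.
m₀ = m_dry + m_prop = 35,000 + 75,000 = 110,000 kg.
Rocket equation: Δv = v_e · ln(m₀/m_f) = 4334.5 × ln(3.143) = 4334.5 × 1.1451 ≈ 4963.6 m/s.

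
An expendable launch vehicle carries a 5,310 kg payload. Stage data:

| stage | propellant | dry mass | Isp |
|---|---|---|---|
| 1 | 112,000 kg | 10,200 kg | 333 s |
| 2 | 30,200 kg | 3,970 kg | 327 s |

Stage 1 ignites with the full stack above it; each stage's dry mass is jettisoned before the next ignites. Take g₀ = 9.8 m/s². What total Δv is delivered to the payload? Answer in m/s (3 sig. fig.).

Ignition mass of stage 1 = 112,000+10,200 + 30,200+3,970 + 5,310 = 161,680 kg.
Stage 1: m₀ = 161,680 kg, m_f = 161,680 − 112,000 = 49,680 kg; Δv = 333×9.8×ln(3.254) = 3263.4×1.1800 ≈ 3851 m/s.
Stage 2: m₀ = 39,480 kg, m_f = 39,480 − 30,200 = 9,280 kg; Δv = 327×9.8×ln(4.254) = 3204.6×1.4479 ≈ 4640 m/s.
Total Δv = 3851 + 4640 = 8491 m/s.

Δv ≈ 8490 m/s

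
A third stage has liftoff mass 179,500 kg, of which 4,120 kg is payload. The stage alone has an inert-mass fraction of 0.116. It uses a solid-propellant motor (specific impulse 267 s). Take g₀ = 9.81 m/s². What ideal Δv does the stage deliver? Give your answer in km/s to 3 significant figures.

Δv ≈ 5.22 km/s

Stage wet mass = m₀ − payload = 179,500 − 4,120 = 175,380 kg.
Stage dry mass = ε × stage wet mass = 0.116 × 175,380 = 20,344.1 kg.
Burnout mass m_f = stage dry + payload = 20,344.1 + 4,120 = 24,464.1 kg.
v_e = Isp · g₀ = 267 × 9.81 = 2619.3 m/s.
Δv = v_e · ln(179,500/24,464.1) = 2619.3 × ln(7.337) = 2619.3 × 1.9930 ≈ 5220 m/s.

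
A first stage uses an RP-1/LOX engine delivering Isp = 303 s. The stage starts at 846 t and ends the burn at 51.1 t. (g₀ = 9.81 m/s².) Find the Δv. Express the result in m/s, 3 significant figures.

v_e = Isp · g₀ = 303 × 9.81 = 2972.4 m/s.
From the ideal rocket equation, Δv = v_e · ln(m₀/m_f) = 2972.4 × ln(16.56) = 2972.4 × 2.8067 ≈ 8342.8 m/s.

Δv ≈ 8340 m/s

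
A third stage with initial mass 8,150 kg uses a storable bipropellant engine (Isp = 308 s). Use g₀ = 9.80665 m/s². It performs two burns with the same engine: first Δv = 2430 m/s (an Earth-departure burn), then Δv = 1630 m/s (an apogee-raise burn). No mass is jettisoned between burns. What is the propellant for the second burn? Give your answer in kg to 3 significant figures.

v_e = Isp · g₀ = 308 × 9.80665 = 3020.4 m/s.
After the first burn: m = 8150 × exp(−2430/3020.4) = 8150 × 0.44730 = 3,645.5 kg.
After the second burn: m = 3,645.5 × exp(−1630/3020.4) = 3,645.5 × 0.58295 = 2,125.14 kg.
Second-burn propellant = 3,645.5 − 2,125.14 = 1,520.36 kg.

propellant for the second burn ≈ 1520 kg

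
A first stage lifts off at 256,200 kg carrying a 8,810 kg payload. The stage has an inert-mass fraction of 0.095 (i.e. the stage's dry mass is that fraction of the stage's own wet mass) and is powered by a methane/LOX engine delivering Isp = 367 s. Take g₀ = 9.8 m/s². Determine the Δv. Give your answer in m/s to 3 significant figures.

Stage wet mass = m₀ − payload = 256,200 − 8,810 = 247,390 kg.
Stage dry mass = ε × stage wet mass = 0.095 × 247,390 = 23,502.1 kg.
Burnout mass m_f = stage dry + payload = 23,502.1 + 8,810 = 32,312.1 kg.
v_e = Isp · g₀ = 367 × 9.8 = 3596.6 m/s.
Using Δv = v_e ln(m₀/m_f): Δv = v_e · ln(256,200/32,312.1) = 3596.6 × ln(7.929) = 3596.6 × 2.0705 ≈ 7447 m/s.

Δv ≈ 7450 m/s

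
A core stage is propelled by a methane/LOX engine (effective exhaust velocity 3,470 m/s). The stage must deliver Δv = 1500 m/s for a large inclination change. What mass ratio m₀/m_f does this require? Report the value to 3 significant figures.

mass ratio ≈ 1.54

m₀/m_f = exp(Δv / v_e) = exp(1500 / 3470.0) = exp(0.4323) = 1.5408.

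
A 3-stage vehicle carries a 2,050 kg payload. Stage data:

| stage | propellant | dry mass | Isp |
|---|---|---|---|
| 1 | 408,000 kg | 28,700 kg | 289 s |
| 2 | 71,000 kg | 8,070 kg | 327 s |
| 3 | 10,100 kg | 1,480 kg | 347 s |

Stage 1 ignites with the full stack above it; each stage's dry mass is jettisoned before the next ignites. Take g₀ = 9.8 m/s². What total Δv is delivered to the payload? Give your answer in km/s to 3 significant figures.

Δv ≈ 13.4 km/s

Ignition mass of stage 1 = 408,000+28,700 + 71,000+8,070 + 10,100+1,480 + 2,050 = 529,400 kg.
Stage 1: m₀ = 529,400 kg, m_f = 529,400 − 408,000 = 121,400 kg; Δv = 289×9.8×ln(4.361) = 2832.2×1.4727 ≈ 4171 m/s.
Stage 2: m₀ = 92,700 kg, m_f = 92,700 − 71,000 = 21,700 kg; Δv = 327×9.8×ln(4.272) = 3204.6×1.4521 ≈ 4653 m/s.
Stage 3: m₀ = 13,630 kg, m_f = 13,630 − 10,100 = 3,530 kg; Δv = 347×9.8×ln(3.861) = 3400.6×1.3510 ≈ 4594 m/s.
Total Δv = 4171 + 4653 + 4594 = 13418 m/s.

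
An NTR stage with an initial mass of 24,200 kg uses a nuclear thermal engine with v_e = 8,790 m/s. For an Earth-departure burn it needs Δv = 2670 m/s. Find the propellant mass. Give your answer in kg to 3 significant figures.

propellant mass ≈ 6340 kg

m₀/m_f = exp(Δv / v_e) = exp(2670 / 8790.0) = exp(0.3038) = 1.3549.
m_f = 24,200 / 1.3549 = 17,861.1 kg, so propellant = m₀ − m_f = 24,200 − 17,861.1 = 6,338.9 kg.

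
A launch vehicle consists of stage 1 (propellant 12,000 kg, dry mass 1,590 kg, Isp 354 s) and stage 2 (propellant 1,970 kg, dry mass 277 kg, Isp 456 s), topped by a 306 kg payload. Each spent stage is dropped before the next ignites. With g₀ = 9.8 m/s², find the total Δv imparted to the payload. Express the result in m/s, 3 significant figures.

Ignition mass of stage 1 = 12,000+1,590 + 1,970+277 + 306 = 16,143 kg.
Stage 1: m₀ = 16,143 kg, m_f = 16,143 − 12,000 = 4,143 kg; Δv = 354×9.8×ln(3.896) = 3469.2×1.3601 ≈ 4718 m/s.
Stage 2: m₀ = 2,553 kg, m_f = 2,553 − 1,970 = 583 kg; Δv = 456×9.8×ln(4.379) = 4468.8×1.4768 ≈ 6600 m/s.
Total Δv = 4718 + 6600 = 11318 m/s.

Δv ≈ 11300 m/s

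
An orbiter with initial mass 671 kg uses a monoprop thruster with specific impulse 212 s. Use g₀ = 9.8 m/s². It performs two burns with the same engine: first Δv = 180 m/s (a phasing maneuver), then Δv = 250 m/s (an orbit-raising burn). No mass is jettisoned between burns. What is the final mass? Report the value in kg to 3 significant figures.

final mass ≈ 546 kg

v_e = Isp · g₀ = 212 × 9.8 = 2077.6 m/s.
After the first burn: m = 671 × exp(−180/2077.6) = 671 × 0.91701 = 615.314 kg.
After the second burn: m = 615.314 × exp(−250/2077.6) = 615.314 × 0.88663 = 545.556 kg.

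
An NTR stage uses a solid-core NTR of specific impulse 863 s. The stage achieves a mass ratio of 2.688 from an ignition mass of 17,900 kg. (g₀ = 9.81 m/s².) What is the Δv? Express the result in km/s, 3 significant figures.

Δv ≈ 8.37 km/s

v_e = Isp · g₀ = 863 × 9.81 = 8466.0 m/s.
Δv = v_e · ln(2.688) = 8466.0 × 0.9888 ≈ 8371.2 m/s.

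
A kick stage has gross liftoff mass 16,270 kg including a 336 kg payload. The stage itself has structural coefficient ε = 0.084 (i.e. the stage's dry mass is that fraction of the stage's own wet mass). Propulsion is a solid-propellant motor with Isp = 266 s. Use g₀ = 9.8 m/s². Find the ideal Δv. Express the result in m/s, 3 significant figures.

Δv ≈ 5930 m/s

Stage wet mass = m₀ − payload = 16,270 − 336 = 15,934 kg.
Stage dry mass = ε × stage wet mass = 0.084 × 15,934 = 1,338.46 kg.
Burnout mass m_f = stage dry + payload = 1,338.46 + 336 = 1,674.46 kg.
v_e = Isp · g₀ = 266 × 9.8 = 2606.8 m/s.
By the Tsiolkovsky rocket equation, Δv = v_e · ln(16,270/1,674.46) = 2606.8 × ln(9.717) = 2606.8 × 2.2738 ≈ 5927 m/s.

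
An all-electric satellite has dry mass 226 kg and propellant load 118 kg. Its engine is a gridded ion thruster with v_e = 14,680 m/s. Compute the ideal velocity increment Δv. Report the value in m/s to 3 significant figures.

m₀ = m_dry + m_prop = 226 + 118 = 344 kg.
Using Δv = v_e ln(m₀/m_f): Δv = v_e · ln(m₀/m_f) = 14680.0 × ln(1.522) = 14680.0 × 0.4201 ≈ 6167.2 m/s.

Δv ≈ 6170 m/s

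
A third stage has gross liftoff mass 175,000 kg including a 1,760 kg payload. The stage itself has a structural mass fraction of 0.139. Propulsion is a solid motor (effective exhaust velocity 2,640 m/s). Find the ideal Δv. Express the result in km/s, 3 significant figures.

Stage wet mass = m₀ − payload = 175,000 − 1,760 = 173,240 kg.
Stage dry mass = ε × stage wet mass = 0.139 × 173,240 = 24,080.4 kg.
Burnout mass m_f = stage dry + payload = 24,080.4 + 1,760 = 25,840.4 kg.
Δv = v_e · ln(175,000/25,840.4) = 2640.0 × ln(6.772) = 2640.0 × 1.9128 ≈ 5050 m/s.

Δv ≈ 5.05 km/s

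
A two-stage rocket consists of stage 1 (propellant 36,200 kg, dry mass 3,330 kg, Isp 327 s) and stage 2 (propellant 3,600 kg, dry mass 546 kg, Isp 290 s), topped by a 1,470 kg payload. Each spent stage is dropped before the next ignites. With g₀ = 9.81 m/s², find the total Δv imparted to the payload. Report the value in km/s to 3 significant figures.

Δv ≈ 8.11 km/s

Ignition mass of stage 1 = 36,200+3,330 + 3,600+546 + 1,470 = 45,146 kg.
Stage 1: m₀ = 45,146 kg, m_f = 45,146 − 36,200 = 8,946 kg; Δv = 327×9.81×ln(5.047) = 3207.9×1.6187 ≈ 5193 m/s.
Stage 2: m₀ = 5,616 kg, m_f = 5,616 − 3,600 = 2,016 kg; Δv = 290×9.81×ln(2.786) = 2844.9×1.0245 ≈ 2915 m/s.
Total Δv = 5193 + 2915 = 8108 m/s.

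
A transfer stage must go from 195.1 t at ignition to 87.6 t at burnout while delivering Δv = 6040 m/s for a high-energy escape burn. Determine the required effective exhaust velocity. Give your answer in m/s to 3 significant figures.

ln(m₀/m_f) = ln(195100/87600) = ln(2.227) = 0.8007.
v_e = Δv / ln(m₀/m_f) = 6040 / 0.8007 = 7543.1 m/s.

v_e ≈ 7540 m/s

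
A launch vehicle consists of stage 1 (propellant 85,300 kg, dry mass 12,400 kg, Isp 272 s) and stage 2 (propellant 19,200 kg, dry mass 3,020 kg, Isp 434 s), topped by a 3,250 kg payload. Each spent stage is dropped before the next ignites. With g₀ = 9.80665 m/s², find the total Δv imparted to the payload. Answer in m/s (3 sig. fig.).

Δv ≈ 9110 m/s

Ignition mass of stage 1 = 85,300+12,400 + 19,200+3,020 + 3,250 = 123,170 kg.
Stage 1: m₀ = 123,170 kg, m_f = 123,170 − 85,300 = 37,870 kg; Δv = 272×9.80665×ln(3.252) = 2667.4×1.1794 ≈ 3146 m/s.
Stage 2: m₀ = 25,470 kg, m_f = 25,470 − 19,200 = 6,270 kg; Δv = 434×9.80665×ln(4.062) = 4256.1×1.4017 ≈ 5966 m/s.
Total Δv = 3146 + 5966 = 9112 m/s.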